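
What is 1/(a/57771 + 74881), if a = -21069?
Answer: 6419/480658798 ≈ 1.3355e-5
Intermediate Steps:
1/(a/57771 + 74881) = 1/(-21069/57771 + 74881) = 1/(-21069*1/57771 + 74881) = 1/(-2341/6419 + 74881) = 1/(480658798/6419) = 6419/480658798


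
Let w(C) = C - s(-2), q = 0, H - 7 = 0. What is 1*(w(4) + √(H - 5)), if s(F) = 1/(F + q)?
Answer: 9/2 + √2 ≈ 5.9142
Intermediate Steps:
H = 7 (H = 7 + 0 = 7)
s(F) = 1/F (s(F) = 1/(F + 0) = 1/F)
w(C) = ½ + C (w(C) = C - 1/(-2) = C - 1*(-½) = C + ½ = ½ + C)
1*(w(4) + √(H - 5)) = 1*((½ + 4) + √(7 - 5)) = 1*(9/2 + √2) = 9/2 + √2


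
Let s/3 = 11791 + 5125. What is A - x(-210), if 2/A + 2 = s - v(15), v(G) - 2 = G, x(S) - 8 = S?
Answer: 10247260/50729 ≈ 202.00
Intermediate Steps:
s = 50748 (s = 3*(11791 + 5125) = 3*16916 = 50748)
x(S) = 8 + S
v(G) = 2 + G
A = 2/50729 (A = 2/(-2 + (50748 - (2 + 15))) = 2/(-2 + (50748 - 1*17)) = 2/(-2 + (50748 - 17)) = 2/(-2 + 50731) = 2/50729 ≈ 3.9425e-5)
A - x(-210) = 2/50729 - (8 - 210) = 2/50729 - 1*(-202) = 2/50729 + 202 = 10247260/50729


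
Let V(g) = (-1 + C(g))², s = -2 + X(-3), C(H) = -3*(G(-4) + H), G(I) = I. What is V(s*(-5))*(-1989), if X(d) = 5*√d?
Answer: 32846346 + 5668650*I*√3 ≈ 3.2846e+7 + 9.8184e+6*I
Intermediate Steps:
C(H) = 12 - 3*H (C(H) = -3*(-4 + H) = 12 - 3*H)
s = -2 + 5*I*√3 (s = -2 + 5*√(-3) = -2 + 5*(I*√3) = -2 + 5*I*√3 ≈ -2.0 + 8.6602*I)
V(g) = (11 - 3*g)² (V(g) = (-1 + (12 - 3*g))² = (11 - 3*g)²)
V(s*(-5))*(-1989) = (-11 + 3*((-2 + 5*I*√3)*(-5)))²*(-1989) = (-11 + 3*(10 - 25*I*√3))²*(-1989) = (-11 + (30 - 75*I*√3))²*(-1989) = (19 - 75*I*√3)²*(-1989) = -1989*(19 - 75*I*√3)²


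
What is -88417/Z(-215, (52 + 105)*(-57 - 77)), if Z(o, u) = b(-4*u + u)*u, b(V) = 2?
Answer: 88417/42076 ≈ 2.1014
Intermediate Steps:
Z(o, u) = 2*u
-88417/Z(-215, (52 + 105)*(-57 - 77)) = -88417*1/(2*(-57 - 77)*(52 + 105)) = -88417/(2*(157*(-134))) = -88417/(2*(-21038)) = -88417/(-42076) = -88417*(-1/42076) = 88417/42076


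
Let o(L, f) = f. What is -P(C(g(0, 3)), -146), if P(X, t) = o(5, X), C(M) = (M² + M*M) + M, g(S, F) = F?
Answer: -21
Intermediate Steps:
C(M) = M + 2*M² (C(M) = (M² + M²) + M = 2*M² + M = M + 2*M²)
P(X, t) = X
-P(C(g(0, 3)), -146) = -3*(1 + 2*3) = -3*(1 + 6) = -3*7 = -1*21 = -21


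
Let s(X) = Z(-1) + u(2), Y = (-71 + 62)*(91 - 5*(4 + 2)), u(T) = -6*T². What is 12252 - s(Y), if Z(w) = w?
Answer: 12277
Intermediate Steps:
Y = -549 (Y = -9*(91 - 5*6) = -9*(91 - 30) = -9*61 = -549)
s(X) = -25 (s(X) = -1 - 6*2² = -1 - 6*4 = -1 - 24 = -25)
12252 - s(Y) = 12252 - 1*(-25) = 12252 + 25 = 12277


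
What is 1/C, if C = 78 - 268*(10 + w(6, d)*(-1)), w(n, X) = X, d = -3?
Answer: -1/3406 ≈ -0.00029360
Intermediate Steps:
C = -3406 (C = 78 - 268*(10 - 3*(-1)) = 78 - 268*(10 + 3) = 78 - 268*13 = 78 - 3484 = -3406)
1/C = 1/(-3406) = -1/3406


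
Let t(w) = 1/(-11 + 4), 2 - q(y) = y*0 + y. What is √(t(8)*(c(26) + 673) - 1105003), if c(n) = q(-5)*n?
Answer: 2*I*√13537783/7 ≈ 1051.3*I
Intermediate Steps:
q(y) = 2 - y (q(y) = 2 - (y*0 + y) = 2 - (0 + y) = 2 - y)
t(w) = -⅐ (t(w) = 1/(-7) = -⅐)
c(n) = 7*n (c(n) = (2 - 1*(-5))*n = (2 + 5)*n = 7*n)
√(t(8)*(c(26) + 673) - 1105003) = √(-(7*26 + 673)/7 - 1105003) = √(-(182 + 673)/7 - 1105003) = √(-⅐*855 - 1105003) = √(-855/7 - 1105003) = √(-7735876/7) = 2*I*√13537783/7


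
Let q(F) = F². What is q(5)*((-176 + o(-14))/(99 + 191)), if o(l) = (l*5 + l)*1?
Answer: -650/29 ≈ -22.414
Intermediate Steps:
o(l) = 6*l (o(l) = (5*l + l)*1 = (6*l)*1 = 6*l)
q(5)*((-176 + o(-14))/(99 + 191)) = 5²*((-176 + 6*(-14))/(99 + 191)) = 25*((-176 - 84)/290) = 25*(-260*1/290) = 25*(-26/29) = -650/29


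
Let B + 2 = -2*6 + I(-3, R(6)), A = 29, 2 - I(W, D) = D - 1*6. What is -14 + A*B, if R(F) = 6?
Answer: -362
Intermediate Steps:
I(W, D) = 8 - D (I(W, D) = 2 - (D - 1*6) = 2 - (D - 6) = 2 - (-6 + D) = 2 + (6 - D) = 8 - D)
B = -12 (B = -2 + (-2*6 + (8 - 1*6)) = -2 + (-12 + (8 - 6)) = -2 + (-12 + 2) = -2 - 10 = -12)
-14 + A*B = -14 + 29*(-12) = -14 - 348 = -362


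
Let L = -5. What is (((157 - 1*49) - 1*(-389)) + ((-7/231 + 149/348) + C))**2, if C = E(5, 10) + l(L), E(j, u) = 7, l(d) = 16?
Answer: 3968394678889/14653584 ≈ 2.7081e+5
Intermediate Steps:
C = 23 (C = 7 + 16 = 23)
(((157 - 1*49) - 1*(-389)) + ((-7/231 + 149/348) + C))**2 = (((157 - 1*49) - 1*(-389)) + ((-7/231 + 149/348) + 23))**2 = (((157 - 49) + 389) + ((-7*1/231 + 149*(1/348)) + 23))**2 = ((108 + 389) + ((-1/33 + 149/348) + 23))**2 = (497 + (1523/3828 + 23))**2 = (497 + 89567/3828)**2 = (1992083/3828)**2 = 3968394678889/14653584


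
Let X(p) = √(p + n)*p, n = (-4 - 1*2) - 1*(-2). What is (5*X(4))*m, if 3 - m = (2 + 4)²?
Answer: 0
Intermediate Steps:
m = -33 (m = 3 - (2 + 4)² = 3 - 1*6² = 3 - 1*36 = 3 - 36 = -33)
n = -4 (n = (-4 - 2) + 2 = -6 + 2 = -4)
X(p) = p*√(-4 + p) (X(p) = √(p - 4)*p = √(-4 + p)*p = p*√(-4 + p))
(5*X(4))*m = (5*(4*√(-4 + 4)))*(-33) = (5*(4*√0))*(-33) = (5*(4*0))*(-33) = (5*0)*(-33) = 0*(-33) = 0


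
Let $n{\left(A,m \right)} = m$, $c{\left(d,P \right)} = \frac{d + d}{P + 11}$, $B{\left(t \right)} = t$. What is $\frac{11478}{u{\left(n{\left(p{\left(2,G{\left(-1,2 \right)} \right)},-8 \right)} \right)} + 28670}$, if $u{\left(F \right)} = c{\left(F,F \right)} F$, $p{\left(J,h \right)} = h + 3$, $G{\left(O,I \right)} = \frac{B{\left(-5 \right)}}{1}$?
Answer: $\frac{17217}{43069} \approx 0.39975$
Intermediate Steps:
$c{\left(d,P \right)} = \frac{2 d}{11 + P}$
$G{\left(O,I \right)} = -5$ ($G{\left(O,I \right)} = - \frac{5}{1} = \left(-5\right) 1 = -5$)
$p{\left(J,h \right)} = 3 + h$
$u{\left(F \right)} = \frac{2 F^{2}}{11 + F}$ ($u{\left(F \right)} = \frac{2 F}{11 + F} F = \frac{2 F^{2}}{11 + F}$)
$\frac{11478}{u{\left(n{\left(p{\left(2,G{\left(-1,2 \right)} \right)},-8 \right)} \right)} + 28670} = \frac{11478}{\frac{2 \left(-8\right)^{2}}{11 - 8} + 28670} = \frac{11478}{2 \cdot 64 \cdot \frac{1}{3} + 28670} = \frac{11478}{\frac{128}{3} + 28670} = \frac{11478}{\frac{86138}{3}} = 11478 \cdot \frac{3}{86138} = \frac{17217}{43069}$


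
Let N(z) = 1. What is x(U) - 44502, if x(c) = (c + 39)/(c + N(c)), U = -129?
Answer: -2848083/64 ≈ -44501.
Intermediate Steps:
x(c) = (39 + c)/(1 + c) (x(c) = (c + 39)/(c + 1) = (39 + c)/(1 + c))
x(U) - 44502 = (39 - 129)/(1 - 129) - 44502 = -90/(-128) - 44502 = -1/128*(-90) - 44502 = 45/64 - 44502 = -2848083/64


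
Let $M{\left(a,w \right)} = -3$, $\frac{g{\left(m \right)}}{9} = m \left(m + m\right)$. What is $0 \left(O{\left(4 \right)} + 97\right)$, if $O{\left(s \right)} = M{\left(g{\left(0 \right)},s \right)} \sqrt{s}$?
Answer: $0$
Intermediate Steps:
$g{\left(m \right)} = 18 m^{2}$ ($g{\left(m \right)} = 9 m \left(m + m\right) = 9 m 2 m = 9 \cdot 2 m^{2} = 18 m^{2}$)
$O{\left(s \right)} = - 3 \sqrt{s}$
$0 \left(O{\left(4 \right)} + 97\right) = 0 \left(- 3 \sqrt{4} + 97\right) = 0 \left(\left(-3\right) 2 + 97\right) = 0 \left(-6 + 97\right) = 0 \cdot 91 = 0$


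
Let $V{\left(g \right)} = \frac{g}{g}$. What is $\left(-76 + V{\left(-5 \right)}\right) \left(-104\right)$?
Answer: $7800$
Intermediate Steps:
$V{\left(g \right)} = 1$
$\left(-76 + V{\left(-5 \right)}\right) \left(-104\right) = \left(-76 + 1\right) \left(-104\right) = \left(-75\right) \left(-104\right) = 7800$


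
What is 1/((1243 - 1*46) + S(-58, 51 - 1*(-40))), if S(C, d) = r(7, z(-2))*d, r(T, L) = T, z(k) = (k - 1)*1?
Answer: 1/1834 ≈ 0.00054526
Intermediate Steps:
z(k) = -1 + k (z(k) = (-1 + k)*1 = -1 + k)
S(C, d) = 7*d
1/((1243 - 1*46) + S(-58, 51 - 1*(-40))) = 1/((1243 - 1*46) + 7*(51 - 1*(-40))) = 1/((1243 - 46) + 7*(51 + 40)) = 1/(1197 + 7*91) = 1/(1197 + 637) = 1/1834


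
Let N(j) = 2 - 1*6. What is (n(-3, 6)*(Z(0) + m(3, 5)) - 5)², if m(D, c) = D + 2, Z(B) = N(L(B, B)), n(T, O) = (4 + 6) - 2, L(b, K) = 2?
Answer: 9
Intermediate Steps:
N(j) = -4 (N(j) = 2 - 6 = -4)
n(T, O) = 8 (n(T, O) = 10 - 2 = 8)
Z(B) = -4
m(D, c) = 2 + D
(n(-3, 6)*(Z(0) + m(3, 5)) - 5)² = (8*(-4 + (2 + 3)) - 5)² = (8*(-4 + 5) - 5)² = (8*1 - 5)² = (8 - 5)² = 3² = 9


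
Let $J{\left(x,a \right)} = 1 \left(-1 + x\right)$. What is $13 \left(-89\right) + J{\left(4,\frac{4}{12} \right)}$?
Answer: $-1154$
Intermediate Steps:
$J{\left(x,a \right)} = -1 + x$
$13 \left(-89\right) + J{\left(4,\frac{4}{12} \right)} = 13 \left(-89\right) + \left(-1 + 4\right) = -1157 + 3 = -1154$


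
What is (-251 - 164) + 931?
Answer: 516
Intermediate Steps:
(-251 - 164) + 931 = -415 + 931 = 516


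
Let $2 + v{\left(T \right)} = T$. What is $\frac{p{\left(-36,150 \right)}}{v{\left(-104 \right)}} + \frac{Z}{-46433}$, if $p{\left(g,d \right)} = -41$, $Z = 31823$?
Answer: $- \frac{1469485}{4921898} \approx -0.29856$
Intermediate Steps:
$v{\left(T \right)} = -2 + T$
$\frac{p{\left(-36,150 \right)}}{v{\left(-104 \right)}} + \frac{Z}{-46433} = - \frac{41}{-2 - 104} + \frac{31823}{-46433} = - \frac{41}{-106} + 31823 \left(- \frac{1}{46433}\right) = \left(-41\right) \left(- \frac{1}{106}\right) - \frac{31823}{46433} = \frac{41}{106} - \frac{31823}{46433} = - \frac{1469485}{4921898}$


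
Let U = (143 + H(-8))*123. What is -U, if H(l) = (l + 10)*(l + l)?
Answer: -13653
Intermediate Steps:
H(l) = 2*l*(10 + l) (H(l) = (10 + l)*(2*l) = 2*l*(10 + l))
U = 13653 (U = (143 + 2*(-8)*(10 - 8))*123 = (143 + 2*(-8)*2)*123 = (143 - 32)*123 = 111*123 = 13653)
-U = -1*13653 = -13653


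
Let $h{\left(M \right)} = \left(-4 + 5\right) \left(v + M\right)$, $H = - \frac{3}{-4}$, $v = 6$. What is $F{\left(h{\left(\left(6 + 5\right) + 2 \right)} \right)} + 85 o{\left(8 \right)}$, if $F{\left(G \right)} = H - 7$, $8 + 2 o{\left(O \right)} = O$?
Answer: $- \frac{25}{4} \approx -6.25$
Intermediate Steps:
$o{\left(O \right)} = -4 + \frac{O}{2}$
$H = \frac{3}{4}$ ($H = \left(-3\right) \left(- \frac{1}{4}\right) = \frac{3}{4} \approx 0.75$)
$h{\left(M \right)} = 6 + M$ ($h{\left(M \right)} = \left(-4 + 5\right) \left(6 + M\right) = 1 \left(6 + M\right) = 6 + M$)
$F{\left(G \right)} = - \frac{25}{4}$ ($F{\left(G \right)} = \frac{3}{4} - 7 = - \frac{25}{4}$)
$F{\left(h{\left(\left(6 + 5\right) + 2 \right)} \right)} + 85 o{\left(8 \right)} = - \frac{25}{4} + 85 \left(-4 + \frac{1}{2} \cdot 8\right) = - \frac{25}{4} + 85 \left(-4 + 4\right) = - \frac{25}{4} + 85 \cdot 0 = - \frac{25}{4} + 0 = - \frac{25}{4}$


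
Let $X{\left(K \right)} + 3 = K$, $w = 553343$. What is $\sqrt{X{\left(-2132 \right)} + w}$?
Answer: $2 \sqrt{137802} \approx 742.43$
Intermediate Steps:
$X{\left(K \right)} = -3 + K$
$\sqrt{X{\left(-2132 \right)} + w} = \sqrt{\left(-3 - 2132\right) + 553343} = \sqrt{-2135 + 553343} = \sqrt{551208} = 2 \sqrt{137802}$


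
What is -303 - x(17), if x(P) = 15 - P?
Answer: -301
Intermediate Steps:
-303 - x(17) = -303 - (15 - 1*17) = -303 - (15 - 17) = -303 - 1*(-2) = -303 + 2 = -301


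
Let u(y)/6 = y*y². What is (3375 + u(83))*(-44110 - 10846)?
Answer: -188724234732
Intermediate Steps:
u(y) = 6*y³ (u(y) = 6*(y*y²) = 6*y³)
(3375 + u(83))*(-44110 - 10846) = (3375 + 6*83³)*(-44110 - 10846) = (3375 + 6*571787)*(-54956) = (3375 + 3430722)*(-54956) = 3434097*(-54956) = -188724234732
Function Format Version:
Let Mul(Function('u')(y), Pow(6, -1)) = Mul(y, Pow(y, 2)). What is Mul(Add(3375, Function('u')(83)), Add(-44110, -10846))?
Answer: -188724234732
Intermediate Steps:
Function('u')(y) = Mul(6, Pow(y, 3)) (Function('u')(y) = Mul(6, Mul(y, Pow(y, 2))) = Mul(6, Pow(y, 3)))
Mul(Add(3375, Function('u')(83)), Add(-44110, -10846)) = Mul(Add(3375, Mul(6, Pow(83, 3))), Add(-44110, -10846)) = Mul(Add(3375, Mul(6, 571787)), -54956) = Mul(Add(3375, 3430722), -54956) = Mul(3434097, -54956) = -188724234732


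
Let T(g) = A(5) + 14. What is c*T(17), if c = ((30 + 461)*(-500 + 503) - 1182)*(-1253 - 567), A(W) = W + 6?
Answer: -13240500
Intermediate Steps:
A(W) = 6 + W
c = -529620 (c = (491*3 - 1182)*(-1820) = (1473 - 1182)*(-1820) = 291*(-1820) = -529620)
T(g) = 25 (T(g) = (6 + 5) + 14 = 11 + 14 = 25)
c*T(17) = -529620*25 = -13240500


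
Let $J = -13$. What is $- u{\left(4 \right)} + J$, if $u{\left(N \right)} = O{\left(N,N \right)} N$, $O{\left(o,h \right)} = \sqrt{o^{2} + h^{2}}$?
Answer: $-13 - 16 \sqrt{2} \approx -35.627$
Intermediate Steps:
$O{\left(o,h \right)} = \sqrt{h^{2} + o^{2}}$
$u{\left(N \right)} = N \sqrt{2} \sqrt{N^{2}}$ ($u{\left(N \right)} = \sqrt{N^{2} + N^{2}} N = \sqrt{2 N^{2}} N = \sqrt{2} \sqrt{N^{2}} N = N \sqrt{2} \sqrt{N^{2}}$)
$- u{\left(4 \right)} + J = - 4 \sqrt{2} \sqrt{4^{2}} - 13 = - 4 \sqrt{2} \sqrt{16} - 13 = - 4 \sqrt{2} \cdot 4 - 13 = - 16 \sqrt{2} - 13 = -13 - 16 \sqrt{2}$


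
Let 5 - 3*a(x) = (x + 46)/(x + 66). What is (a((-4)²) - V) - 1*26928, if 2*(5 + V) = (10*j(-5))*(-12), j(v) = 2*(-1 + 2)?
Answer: -1098865/41 ≈ -26802.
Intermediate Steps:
j(v) = 2 (j(v) = 2*1 = 2)
V = -125 (V = -5 + ((10*2)*(-12))/2 = -5 + (20*(-12))/2 = -5 + (½)*(-240) = -5 - 120 = -125)
a(x) = 5/3 - (46 + x)/(3*(66 + x)) (a(x) = 5/3 - (x + 46)/(3*(x + 66)) = 5/3 - (46 + x)/(3*(66 + x)))
(a((-4)²) - V) - 1*26928 = (4*(71 + (-4)²)/(3*(66 + (-4)²)) - 1*(-125)) - 1*26928 = (4*(71 + 16)/(3*(66 + 16)) + 125) - 26928 = ((4/3)*87/82 + 125) - 26928 = ((4/3)*(1/82)*87 + 125) - 26928 = (58/41 + 125) - 26928 = 5183/41 - 26928 = -1098865/41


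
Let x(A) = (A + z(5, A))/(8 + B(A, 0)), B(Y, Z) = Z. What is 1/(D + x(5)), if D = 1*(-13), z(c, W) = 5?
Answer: -4/47 ≈ -0.085106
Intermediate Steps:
D = -13
x(A) = 5/8 + A/8 (x(A) = (A + 5)/(8 + 0) = (5 + A)/8 = (5 + A)*(⅛) = 5/8 + A/8)
1/(D + x(5)) = 1/(-13 + (5/8 + (⅛)*5)) = 1/(-13 + (5/8 + 5/8)) = 1/(-13 + 5/4) = 1/(-47/4) = -4/47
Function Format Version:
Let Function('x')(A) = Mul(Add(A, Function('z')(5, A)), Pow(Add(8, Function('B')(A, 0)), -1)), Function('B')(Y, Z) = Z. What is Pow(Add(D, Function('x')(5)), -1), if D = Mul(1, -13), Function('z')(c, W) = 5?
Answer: Rational(-4, 47) ≈ -0.085106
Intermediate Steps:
D = -13
Function('x')(A) = Add(Rational(5, 8), Mul(Rational(1, 8), A)) (Function('x')(A) = Mul(Add(A, 5), Pow(Add(8, 0), -1)) = Mul(Add(5, A), Pow(8, -1)) = Mul(Add(5, A), Rational(1, 8)) = Add(Rational(5, 8), Mul(Rational(1, 8), A)))
Pow(Add(D, Function('x')(5)), -1) = Pow(Add(-13, Add(Rational(5, 8), Mul(Rational(1, 8), 5))), -1) = Pow(Add(-13, Add(Rational(5, 8), Rational(5, 8))), -1) = Pow(Add(-13, Rational(5, 4)), -1) = Pow(Rational(-47, 4), -1) = Rational(-4, 47)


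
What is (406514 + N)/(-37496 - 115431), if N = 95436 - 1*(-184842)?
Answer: -686792/152927 ≈ -4.4910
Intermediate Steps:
N = 280278 (N = 95436 + 184842 = 280278)
(406514 + N)/(-37496 - 115431) = (406514 + 280278)/(-37496 - 115431) = 686792/(-152927) = 686792*(-1/152927) = -686792/152927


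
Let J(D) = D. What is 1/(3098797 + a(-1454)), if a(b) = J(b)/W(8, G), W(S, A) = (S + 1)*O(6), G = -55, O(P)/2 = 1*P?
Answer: 54/167334311 ≈ 3.2271e-7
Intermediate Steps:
O(P) = 2*P (O(P) = 2*(1*P) = 2*P)
W(S, A) = 12 + 12*S (W(S, A) = (S + 1)*(2*6) = (1 + S)*12 = 12 + 12*S)
a(b) = b/108 (a(b) = b/(12 + 12*8) = b/(12 + 96) = b/108)
1/(3098797 + a(-1454)) = 1/(3098797 + (1/108)*(-1454)) = 1/(3098797 - 727/54) = 1/(167334311/54) = 54/167334311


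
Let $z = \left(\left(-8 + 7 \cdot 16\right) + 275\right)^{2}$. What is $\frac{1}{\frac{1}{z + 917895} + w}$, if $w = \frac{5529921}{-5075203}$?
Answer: $- \frac{769644384544}{838600734779} \approx -0.91777$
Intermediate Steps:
$z = 143641$ ($z = \left(\left(-8 + 112\right) + 275\right)^{2} = \left(104 + 275\right)^{2} = 379^{2} = 143641$)
$w = - \frac{5529921}{5075203}$ ($w = 5529921 \left(- \frac{1}{5075203}\right) = - \frac{5529921}{5075203} \approx -1.0896$)
$\frac{1}{\frac{1}{z + 917895} + w} = \frac{1}{\frac{1}{143641 + 917895} - \frac{5529921}{5075203}} = \frac{1}{\frac{1}{1061536} - \frac{5529921}{5075203}} = \frac{1}{- \frac{838600734779}{769644384544}} = - \frac{769644384544}{838600734779}$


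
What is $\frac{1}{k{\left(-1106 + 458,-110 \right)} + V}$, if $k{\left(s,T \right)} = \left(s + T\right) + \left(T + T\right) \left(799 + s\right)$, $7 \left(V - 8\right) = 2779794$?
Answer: $\frac{7}{2542004} \approx 2.7537 \cdot 10^{-6}$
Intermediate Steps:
$V = \frac{2779850}{7}$ ($V = 8 + \frac{1}{7} \cdot 2779794 = 8 + \frac{2779794}{7} = \frac{2779850}{7} \approx 3.9712 \cdot 10^{5}$)
$k{\left(s,T \right)} = T + s + 2 T \left(799 + s\right)$ ($k{\left(s,T \right)} = \left(T + s\right) + 2 T \left(799 + s\right) = T + s + 2 T \left(799 + s\right)$)
$\frac{1}{k{\left(-1106 + 458,-110 \right)} + V} = \frac{1}{\left(\left(-1106 + 458\right) + 1599 \left(-110\right) + 2 \left(-110\right) \left(-1106 + 458\right)\right) + \frac{2779850}{7}} = \frac{1}{\left(-648 - 175890 + 2 \left(-110\right) \left(-648\right)\right) + \frac{2779850}{7}} = \frac{1}{\left(-648 - 175890 + 142560\right) + \frac{2779850}{7}} = \frac{1}{-33978 + \frac{2779850}{7}} = \frac{1}{\frac{2542004}{7}} = \frac{7}{2542004}$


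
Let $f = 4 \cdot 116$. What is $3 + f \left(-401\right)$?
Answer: $-186061$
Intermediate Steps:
$f = 464$
$3 + f \left(-401\right) = 3 + 464 \left(-401\right) = 3 - 186064 = -186061$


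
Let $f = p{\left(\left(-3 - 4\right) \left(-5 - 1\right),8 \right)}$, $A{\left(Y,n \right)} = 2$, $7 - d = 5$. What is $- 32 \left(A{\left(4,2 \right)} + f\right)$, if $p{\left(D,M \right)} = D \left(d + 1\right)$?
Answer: $-4096$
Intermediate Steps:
$d = 2$ ($d = 7 - 5 = 2$)
$p{\left(D,M \right)} = 3 D$ ($p{\left(D,M \right)} = D \left(2 + 1\right) = D 3 = 3 D$)
$f = 126$ ($f = 3 \left(-3 - 4\right) \left(-5 - 1\right) = 3 \left(\left(-7\right) \left(-6\right)\right) = 3 \cdot 42 = 126$)
$- 32 \left(A{\left(4,2 \right)} + f\right) = - 32 \left(2 + 126\right) = \left(-32\right) 128 = -4096$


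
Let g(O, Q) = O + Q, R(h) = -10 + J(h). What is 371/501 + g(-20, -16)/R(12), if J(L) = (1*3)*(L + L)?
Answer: 2483/15531 ≈ 0.15987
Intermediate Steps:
J(L) = 6*L (J(L) = 3*(2*L) = 6*L)
R(h) = -10 + 6*h
371/501 + g(-20, -16)/R(12) = 371/501 + (-20 - 16)/(-10 + 6*12) = 371*(1/501) - 36/(-10 + 72) = 371/501 - 36/62 = 371/501 - 36*1/62 = 371/501 - 18/31 = 2483/15531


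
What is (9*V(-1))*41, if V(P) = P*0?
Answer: 0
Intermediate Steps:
V(P) = 0
(9*V(-1))*41 = (9*0)*41 = 0*41 = 0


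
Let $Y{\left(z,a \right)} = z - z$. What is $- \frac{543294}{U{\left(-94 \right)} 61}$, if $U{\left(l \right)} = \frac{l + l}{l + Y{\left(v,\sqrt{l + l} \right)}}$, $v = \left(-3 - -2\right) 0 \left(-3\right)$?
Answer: $- \frac{271647}{61} \approx -4453.2$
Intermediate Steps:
$v = 0$ ($v = \left(-3 + 2\right) 0 \left(-3\right) = \left(-1\right) 0 \left(-3\right) = 0 \left(-3\right) = 0$)
$Y{\left(z,a \right)} = 0$
$U{\left(l \right)} = 2$ ($U{\left(l \right)} = \frac{l + l}{l + 0} = \frac{2 l}{l} = 2$)
$- \frac{543294}{U{\left(-94 \right)} 61} = - \frac{543294}{2 \cdot 61} = - \frac{543294}{122} = \left(-543294\right) \frac{1}{122} = - \frac{271647}{61}$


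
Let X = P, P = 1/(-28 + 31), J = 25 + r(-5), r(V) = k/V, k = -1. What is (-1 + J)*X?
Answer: 121/15 ≈ 8.0667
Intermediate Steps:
r(V) = -1/V
J = 126/5 (J = 25 - 1/(-5) = 25 - 1*(-1/5) = 25 + 1/5 = 126/5 ≈ 25.200)
P = 1/3 ≈ 0.33333
X = 1/3 ≈ 0.33333
(-1 + J)*X = (-1 + 126/5)*(1/3) = (121/5)*(1/3) = 121/15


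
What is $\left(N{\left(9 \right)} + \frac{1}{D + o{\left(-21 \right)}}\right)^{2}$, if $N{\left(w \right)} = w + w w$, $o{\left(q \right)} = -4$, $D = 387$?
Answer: $\frac{1188249841}{146689} \approx 8100.5$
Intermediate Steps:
$N{\left(w \right)} = w + w^{2}$
$\left(N{\left(9 \right)} + \frac{1}{D + o{\left(-21 \right)}}\right)^{2} = \left(9 \left(1 + 9\right) + \frac{1}{387 - 4}\right)^{2} = \left(9 \cdot 10 + \frac{1}{383}\right)^{2} = \left(90 + \frac{1}{383}\right)^{2} = \left(\frac{34471}{383}\right)^{2} = \frac{1188249841}{146689}$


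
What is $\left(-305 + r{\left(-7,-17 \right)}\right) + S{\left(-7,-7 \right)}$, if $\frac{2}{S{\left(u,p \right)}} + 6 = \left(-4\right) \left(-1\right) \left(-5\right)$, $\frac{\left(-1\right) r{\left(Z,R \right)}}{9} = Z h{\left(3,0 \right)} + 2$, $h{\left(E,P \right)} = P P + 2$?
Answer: $- \frac{2562}{13} \approx -197.08$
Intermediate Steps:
$h{\left(E,P \right)} = 2 + P^{2}$ ($h{\left(E,P \right)} = P^{2} + 2 = 2 + P^{2}$)
$r{\left(Z,R \right)} = -18 - 18 Z$ ($r{\left(Z,R \right)} = - 9 \left(Z \left(2 + 0^{2}\right) + 2\right) = - 9 \left(Z \left(2 + 0\right) + 2\right) = - 9 \left(Z 2 + 2\right) = - 9 \left(2 Z + 2\right) = - 9 \left(2 + 2 Z\right) = -18 - 18 Z$)
$S{\left(u,p \right)} = - \frac{1}{13}$ ($S{\left(u,p \right)} = \frac{2}{-6 + \left(-4\right) \left(-1\right) \left(-5\right)} = \frac{2}{-6 + 4 \left(-5\right)} = \frac{2}{-6 - 20} = \frac{2}{-26} = 2 \left(- \frac{1}{26}\right) = - \frac{1}{13}$)
$\left(-305 + r{\left(-7,-17 \right)}\right) + S{\left(-7,-7 \right)} = \left(-305 - -108\right) - \frac{1}{13} = \left(-305 + \left(-18 + 126\right)\right) - \frac{1}{13} = \left(-305 + 108\right) - \frac{1}{13} = -197 - \frac{1}{13} = - \frac{2562}{13}$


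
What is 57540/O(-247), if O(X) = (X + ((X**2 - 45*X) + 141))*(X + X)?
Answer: -4795/2964741 ≈ -0.0016173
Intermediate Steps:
O(X) = 2*X*(141 + X**2 - 44*X) (O(X) = (X + (141 + X**2 - 45*X))*(2*X) = (141 + X**2 - 44*X)*(2*X) = 2*X*(141 + X**2 - 44*X))
57540/O(-247) = 57540/((2*(-247)*(141 + (-247)**2 - 44*(-247)))) = 57540/((2*(-247)*(141 + 61009 + 10868))) = 57540/((2*(-247)*72018)) = 57540/(-35576892) = 57540*(-1/35576892) = -4795/2964741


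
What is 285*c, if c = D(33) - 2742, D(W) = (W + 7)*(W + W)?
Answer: -29070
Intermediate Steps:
D(W) = 2*W*(7 + W) (D(W) = (7 + W)*(2*W) = 2*W*(7 + W))
c = -102 (c = 2*33*(7 + 33) - 2742 = 2*33*40 - 2742 = 2640 - 2742 = -102)
285*c = 285*(-102) = -29070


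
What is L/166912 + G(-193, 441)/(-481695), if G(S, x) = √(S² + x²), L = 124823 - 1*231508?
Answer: -106685/166912 - √231730/481695 ≈ -0.64017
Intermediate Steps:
L = -106685 (L = 124823 - 231508 = -106685)
L/166912 + G(-193, 441)/(-481695) = -106685/166912 + √((-193)² + 441²)/(-481695) = -106685*1/166912 + √(37249 + 194481)*(-1/481695) = -106685/166912 + √231730*(-1/481695) = -106685/166912 - √231730/481695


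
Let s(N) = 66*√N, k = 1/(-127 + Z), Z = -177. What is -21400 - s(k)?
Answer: -21400 - 33*I*√19/38 ≈ -21400.0 - 3.7854*I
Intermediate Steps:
k = -1/304 (k = 1/(-127 - 177) = 1/(-304) = -1/304 ≈ -0.0032895)
-21400 - s(k) = -21400 - 66*√(-1/304) = -21400 - 66*I*√19/76 = -21400 - 33*I*√19/38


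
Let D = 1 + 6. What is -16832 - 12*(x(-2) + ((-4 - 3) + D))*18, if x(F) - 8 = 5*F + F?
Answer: -15968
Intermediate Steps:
x(F) = 8 + 6*F (x(F) = 8 + (5*F + F) = 8 + 6*F)
D = 7
-16832 - 12*(x(-2) + ((-4 - 3) + D))*18 = -16832 - 12*((8 + 6*(-2)) + ((-4 - 3) + 7))*18 = -16832 - 12*((8 - 12) + (-7 + 7))*18 = -16832 - 12*(-4 + 0)*18 = -16832 - 12*(-4)*18 = -16832 - (-48)*18 = -16832 - 1*(-864) = -16832 + 864 = -15968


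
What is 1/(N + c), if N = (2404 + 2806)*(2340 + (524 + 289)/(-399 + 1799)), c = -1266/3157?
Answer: 63140/769956002103 ≈ 8.2005e-8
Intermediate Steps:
c = -1266/3157 (c = -1266*1/3157 = -1266/3157 ≈ -0.40101)
N = 1707219573/140 (N = 5210*(2340 + 813/1400) = 5210*(3276813/1400) = 1707219573/140 ≈ 1.2194e+7)
1/(N + c) = 1/(1707219573/140 - 1266/3157) = 1/(769956002103/63140) = 63140/769956002103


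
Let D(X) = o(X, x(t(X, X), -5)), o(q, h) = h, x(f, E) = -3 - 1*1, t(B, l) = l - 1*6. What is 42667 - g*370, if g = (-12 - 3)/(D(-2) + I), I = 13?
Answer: 129851/3 ≈ 43284.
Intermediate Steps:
t(B, l) = -6 + l (t(B, l) = l - 6 = -6 + l)
x(f, E) = -4 (x(f, E) = -3 - 1 = -4)
D(X) = -4
g = -5/3 (g = (-12 - 3)/(-4 + 13) = -15/9 = -15*1/9 = -5/3 ≈ -1.6667)
42667 - g*370 = 42667 - (-5)*370/3 = 42667 - 1*(-1850/3) = 42667 + 1850/3 = 129851/3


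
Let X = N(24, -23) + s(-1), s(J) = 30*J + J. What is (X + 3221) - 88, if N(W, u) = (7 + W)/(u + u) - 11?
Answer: 142155/46 ≈ 3090.3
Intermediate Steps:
s(J) = 31*J
N(W, u) = -11 + (7 + W)/(2*u) (N(W, u) = (7 + W)/((2*u)) - 11 = (7 + W)*(1/(2*u)) - 11 = (7 + W)/(2*u) - 11 = -11 + (7 + W)/(2*u))
X = -1963/46 (X = (1/2)*(7 + 24 - 22*(-23))/(-23) + 31*(-1) = (1/2)*(-1/23)*(7 + 24 + 506) - 31 = (1/2)*(-1/23)*537 - 31 = -537/46 - 31 = -1963/46 ≈ -42.674)
(X + 3221) - 88 = (-1963/46 + 3221) - 88 = 146203/46 - 88 = 142155/46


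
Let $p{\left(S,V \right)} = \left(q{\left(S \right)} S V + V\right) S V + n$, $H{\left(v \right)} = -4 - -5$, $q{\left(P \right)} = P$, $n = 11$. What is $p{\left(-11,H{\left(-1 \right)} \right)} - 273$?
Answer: $-1604$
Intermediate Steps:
$H{\left(v \right)} = 1$ ($H{\left(v \right)} = -4 + 5 = 1$)
$p{\left(S,V \right)} = 11 + S V \left(V + V S^{2}\right)$ ($p{\left(S,V \right)} = \left(S S V + V\right) S V + 11 = \left(S^{2} V + V\right) S V + 11 = \left(V S^{2} + V\right) S V + 11 = \left(V + V S^{2}\right) S V + 11 = S \left(V + V S^{2}\right) V + 11 = S V \left(V + V S^{2}\right) + 11 = 11 + S V \left(V + V S^{2}\right)$)
$p{\left(-11,H{\left(-1 \right)} \right)} - 273 = \left(11 - 11 \cdot 1^{2} + \left(-11\right)^{3} \cdot 1^{2}\right) - 273 = \left(11 - 11 - 1331\right) - 273 = -1331 - 273 = -1604$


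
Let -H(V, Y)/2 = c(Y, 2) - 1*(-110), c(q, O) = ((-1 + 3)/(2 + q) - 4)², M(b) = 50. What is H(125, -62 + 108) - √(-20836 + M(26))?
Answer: -72385/288 - I*√20786 ≈ -251.34 - 144.17*I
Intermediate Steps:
c(q, O) = (-4 + 2/(2 + q))² (c(q, O) = (2/(2 + q) - 4)² = (-4 + 2/(2 + q))²)
H(V, Y) = -220 - 8*(3 + 2*Y)²/(2 + Y)² (H(V, Y) = -2*(4*(3 + 2*Y)²/(2 + Y)² - 1*(-110)) = -2*(4*(3 + 2*Y)²/(2 + Y)² + 110) = -2*(110 + 4*(3 + 2*Y)²/(2 + Y)²) = -220 - 8*(3 + 2*Y)²/(2 + Y)²)
H(125, -62 + 108) - √(-20836 + M(26)) = 4*(-238 - 244*(-62 + 108) - 63*(-62 + 108)²)/(4 + (-62 + 108)² + 4*(-62 + 108)) - √(-20836 + 50) = 4*(-238 - 244*46 - 63*46²)/(4 + 46² + 4*46) - √(-20786) = 4*(-238 - 11224 - 63*2116)/(4 + 2116 + 184) - I*√20786 = 4*(-238 - 11224 - 133308)/2304 - I*√20786 = 4*(1/2304)*(-144770) - I*√20786 = -72385/288 - I*√20786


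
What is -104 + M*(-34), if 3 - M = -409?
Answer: -14112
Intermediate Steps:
M = 412 (M = 3 - 1*(-409) = 3 + 409 = 412)
-104 + M*(-34) = -104 + 412*(-34) = -104 - 14008 = -14112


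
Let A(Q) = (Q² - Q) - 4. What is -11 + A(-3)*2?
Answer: 5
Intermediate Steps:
A(Q) = -4 + Q² - Q
-11 + A(-3)*2 = -11 + (-4 + (-3)² - 1*(-3))*2 = -11 + (-4 + 9 + 3)*2 = -11 + 8*2 = -11 + 16 = 5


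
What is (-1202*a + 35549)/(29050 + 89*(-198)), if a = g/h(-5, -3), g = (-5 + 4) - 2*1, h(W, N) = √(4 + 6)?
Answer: 35549/11428 + 1803*√10/57140 ≈ 3.2105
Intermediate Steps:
h(W, N) = √10
g = -3 (g = -1 - 2 = -3)
a = -3*√10/10 ≈ -0.94868
(-1202*a + 35549)/(29050 + 89*(-198)) = (-(-1803)*√10/5 + 35549)/(29050 + 89*(-198)) = (1803*√10/5 + 35549)/(29050 - 17622) = (35549 + 1803*√10/5)/11428 = (35549 + 1803*√10/5)*(1/11428) = 35549/11428 + 1803*√10/57140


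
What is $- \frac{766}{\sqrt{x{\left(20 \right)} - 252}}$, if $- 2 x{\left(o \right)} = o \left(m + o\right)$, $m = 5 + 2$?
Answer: $\frac{383 i \sqrt{58}}{87} \approx 33.527 i$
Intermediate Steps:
$m = 7$
$x{\left(o \right)} = - \frac{o \left(7 + o\right)}{2}$
$- \frac{766}{\sqrt{x{\left(20 \right)} - 252}} = - \frac{766}{\sqrt{\left(- \frac{1}{2}\right) 20 \left(7 + 20\right) - 252}} = - \frac{766}{\sqrt{\left(- \frac{1}{2}\right) 20 \cdot 27 - 252}} = - \frac{766}{\sqrt{-270 - 252}} = - \frac{766}{\sqrt{-522}} = - \frac{766}{3 i \sqrt{58}} = - 766 \left(- \frac{i \sqrt{58}}{174}\right) = \frac{383 i \sqrt{58}}{87}$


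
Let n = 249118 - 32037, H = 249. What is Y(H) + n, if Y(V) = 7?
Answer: 217088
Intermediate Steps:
n = 217081
Y(H) + n = 7 + 217081 = 217088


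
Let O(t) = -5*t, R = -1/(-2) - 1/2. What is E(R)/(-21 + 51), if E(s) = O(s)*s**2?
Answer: 0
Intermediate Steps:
R = 0 (R = -1*(-1/2) - 1*1/2 = 1/2 - 1/2 = 0)
E(s) = -5*s**3 (E(s) = (-5*s)*s**2 = -5*s**3)
E(R)/(-21 + 51) = (-5*0**3)/(-21 + 51) = -5*0/30 = 0*(1/30) = 0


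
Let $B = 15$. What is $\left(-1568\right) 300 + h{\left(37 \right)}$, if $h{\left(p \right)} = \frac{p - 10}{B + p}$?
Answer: $- \frac{24460773}{52} \approx -4.704 \cdot 10^{5}$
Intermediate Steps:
$h{\left(p \right)} = \frac{-10 + p}{15 + p}$ ($h{\left(p \right)} = \frac{p - 10}{15 + p} = \frac{-10 + p}{15 + p}$)
$\left(-1568\right) 300 + h{\left(37 \right)} = \left(-1568\right) 300 + \frac{-10 + 37}{15 + 37} = -470400 + \frac{1}{52} \cdot 27 = -470400 + \frac{27}{52} = - \frac{24460773}{52}$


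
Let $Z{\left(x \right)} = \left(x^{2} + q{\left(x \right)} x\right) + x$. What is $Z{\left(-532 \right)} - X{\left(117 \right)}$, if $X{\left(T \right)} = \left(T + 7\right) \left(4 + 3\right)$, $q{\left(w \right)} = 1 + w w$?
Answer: $-150287676$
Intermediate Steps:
$q{\left(w \right)} = 1 + w^{2}$
$Z{\left(x \right)} = x + x^{2} + x \left(1 + x^{2}\right)$ ($Z{\left(x \right)} = \left(x^{2} + \left(1 + x^{2}\right) x\right) + x = \left(x^{2} + x \left(1 + x^{2}\right)\right) + x = x + x^{2} + x \left(1 + x^{2}\right)$)
$X{\left(T \right)} = 49 + 7 T$ ($X{\left(T \right)} = \left(7 + T\right) 7 = 49 + 7 T$)
$Z{\left(-532 \right)} - X{\left(117 \right)} = - 532 \left(2 - 532 + \left(-532\right)^{2}\right) - \left(49 + 7 \cdot 117\right) = - 532 \left(2 - 532 + 283024\right) - \left(49 + 819\right) = \left(-532\right) 282494 - 868 = -150286808 - 868 = -150287676$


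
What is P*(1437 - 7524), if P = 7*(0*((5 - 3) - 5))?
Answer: 0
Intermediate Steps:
P = 0 (P = 7*(0*(2 - 5)) = 7*(0*(-3)) = 7*0 = 0)
P*(1437 - 7524) = 0*(1437 - 7524) = 0*(-6087) = 0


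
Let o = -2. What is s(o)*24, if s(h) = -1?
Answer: -24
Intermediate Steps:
s(o)*24 = -1*24 = -24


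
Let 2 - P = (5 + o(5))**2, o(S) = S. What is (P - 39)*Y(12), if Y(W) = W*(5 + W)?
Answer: -27948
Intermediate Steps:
P = -98 (P = 2 - (5 + 5)**2 = 2 - 1*10**2 = 2 - 1*100 = 2 - 100 = -98)
(P - 39)*Y(12) = (-98 - 39)*(12*(5 + 12)) = -1644*17 = -137*204 = -27948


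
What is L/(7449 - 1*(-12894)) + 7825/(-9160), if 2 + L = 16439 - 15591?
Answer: -10095641/12422792 ≈ -0.81267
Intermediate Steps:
L = 846 (L = -2 + (16439 - 15591) = -2 + 848 = 846)
L/(7449 - 1*(-12894)) + 7825/(-9160) = 846/(7449 - 1*(-12894)) + 7825/(-9160) = 846/(7449 + 12894) + 7825*(-1/9160) = 846/20343 - 1565/1832 = 846*(1/20343) - 1565/1832 = 282/6781 - 1565/1832 = -10095641/12422792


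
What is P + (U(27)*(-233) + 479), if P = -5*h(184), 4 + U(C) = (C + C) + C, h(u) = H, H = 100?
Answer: -17962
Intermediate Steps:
h(u) = 100
U(C) = -4 + 3*C (U(C) = -4 + ((C + C) + C) = -4 + (2*C + C) = -4 + 3*C)
P = -500 (P = -5*100 = -500)
P + (U(27)*(-233) + 479) = -500 + ((-4 + 3*27)*(-233) + 479) = -500 + ((-4 + 81)*(-233) + 479) = -500 + (77*(-233) + 479) = -500 + (-17941 + 479) = -500 - 17462 = -17962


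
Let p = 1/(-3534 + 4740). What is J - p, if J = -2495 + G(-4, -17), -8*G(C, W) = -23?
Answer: -12022015/4824 ≈ -2492.1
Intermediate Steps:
G(C, W) = 23/8 (G(C, W) = -1/8*(-23) = 23/8)
p = 1/1206 ≈ 0.00082919
J = -19937/8 (J = -2495 + 23/8 = -19937/8 ≈ -2492.1)
J - p = -19937/8 - 1*1/1206 = -19937/8 - 1/1206 = -12022015/4824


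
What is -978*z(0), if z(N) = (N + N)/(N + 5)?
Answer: 0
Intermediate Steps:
z(N) = 2*N/(5 + N) (z(N) = (2*N)/(5 + N) = 2*N/(5 + N))
-978*z(0) = -1956*0/(5 + 0) = -1956*0/5 = -978*0 = 0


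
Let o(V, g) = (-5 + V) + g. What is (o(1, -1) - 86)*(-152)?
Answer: 13832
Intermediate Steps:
o(V, g) = -5 + V + g
(o(1, -1) - 86)*(-152) = ((-5 + 1 - 1) - 86)*(-152) = (-5 - 86)*(-152) = -91*(-152) = 13832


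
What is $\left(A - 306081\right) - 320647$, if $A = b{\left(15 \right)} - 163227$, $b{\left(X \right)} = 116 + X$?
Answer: $-789824$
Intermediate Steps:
$A = -163096$ ($A = \left(116 + 15\right) - 163227 = 131 - 163227 = -163096$)
$\left(A - 306081\right) - 320647 = \left(-163096 - 306081\right) - 320647 = -469177 - 320647 = -789824$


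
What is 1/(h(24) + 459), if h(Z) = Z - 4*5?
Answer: 1/463 ≈ 0.0021598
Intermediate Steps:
h(Z) = -20 + Z (h(Z) = Z - 20 = -20 + Z)
1/(h(24) + 459) = 1/((-20 + 24) + 459) = 1/(4 + 459) = 1/463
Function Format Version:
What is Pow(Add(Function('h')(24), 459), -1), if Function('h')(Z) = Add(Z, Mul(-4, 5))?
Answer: Rational(1, 463) ≈ 0.0021598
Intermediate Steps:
Function('h')(Z) = Add(-20, Z) (Function('h')(Z) = Add(Z, -20) = Add(-20, Z))
Pow(Add(Function('h')(24), 459), -1) = Pow(Add(Add(-20, 24), 459), -1) = Pow(Add(4, 459), -1) = Pow(463, -1) = Rational(1, 463)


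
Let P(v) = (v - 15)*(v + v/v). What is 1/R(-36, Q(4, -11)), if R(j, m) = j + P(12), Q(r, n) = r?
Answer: -1/75 ≈ -0.013333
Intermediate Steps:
P(v) = (1 + v)*(-15 + v) (P(v) = (-15 + v)*(v + 1) = (-15 + v)*(1 + v) = (1 + v)*(-15 + v))
R(j, m) = -39 + j (R(j, m) = j + (-15 + 12² - 14*12) = j + (-15 + 144 - 168) = j - 39 = -39 + j)
1/R(-36, Q(4, -11)) = 1/(-39 - 36) = 1/(-75) = -1/75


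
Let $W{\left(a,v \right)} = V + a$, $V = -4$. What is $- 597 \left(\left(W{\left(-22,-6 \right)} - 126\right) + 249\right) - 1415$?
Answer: $-59324$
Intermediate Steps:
$W{\left(a,v \right)} = -4 + a$
$- 597 \left(\left(W{\left(-22,-6 \right)} - 126\right) + 249\right) - 1415 = - 597 \left(\left(\left(-4 - 22\right) - 126\right) + 249\right) - 1415 = - 597 \left(\left(-26 - 126\right) + 249\right) - 1415 = - 597 \left(-152 + 249\right) - 1415 = \left(-597\right) 97 - 1415 = -57909 - 1415 = -59324$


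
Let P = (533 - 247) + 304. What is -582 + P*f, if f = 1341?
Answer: 790608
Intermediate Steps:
P = 590 (P = 286 + 304 = 590)
-582 + P*f = -582 + 590*1341 = -582 + 791190 = 790608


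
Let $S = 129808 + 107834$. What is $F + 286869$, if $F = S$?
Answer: $524511$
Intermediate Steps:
$S = 237642$
$F = 237642$
$F + 286869 = 237642 + 286869 = 524511$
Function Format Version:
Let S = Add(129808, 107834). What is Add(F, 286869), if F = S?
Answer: 524511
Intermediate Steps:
S = 237642
F = 237642
Add(F, 286869) = Add(237642, 286869) = 524511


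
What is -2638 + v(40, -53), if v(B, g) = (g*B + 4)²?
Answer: 4474818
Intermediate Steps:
v(B, g) = (4 + B*g)² (v(B, g) = (B*g + 4)² = (4 + B*g)²)
-2638 + v(40, -53) = -2638 + (4 + 40*(-53))² = -2638 + (4 - 2120)² = -2638 + (-2116)² = -2638 + 4477456 = 4474818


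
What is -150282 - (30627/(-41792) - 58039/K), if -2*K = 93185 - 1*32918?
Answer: -378515042261215/2518678464 ≈ -1.5028e+5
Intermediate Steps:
K = -60267/2 (K = -(93185 - 1*32918)/2 = -(93185 - 32918)/2 = -½*60267 = -60267/2 ≈ -30134.)
-150282 - (30627/(-41792) - 58039/K) = -150282 - (30627/(-41792) - 58039/(-60267/2)) = -150282 - (30627*(-1/41792) - 58039*(-2/60267)) = -150282 - (-30627/41792 + 116078/60267) = -150282 - 1*3005334367/2518678464 = -150282 - 3005334367/2518678464 = -378515042261215/2518678464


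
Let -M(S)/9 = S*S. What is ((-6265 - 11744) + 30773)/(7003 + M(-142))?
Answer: -12764/174473 ≈ -0.073157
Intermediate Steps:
M(S) = -9*S² (M(S) = -9*S*S = -9*S²)
((-6265 - 11744) + 30773)/(7003 + M(-142)) = ((-6265 - 11744) + 30773)/(7003 - 9*(-142)²) = (-18009 + 30773)/(7003 - 9*20164) = 12764/(7003 - 181476) = 12764/(-174473) = 12764*(-1/174473) = -12764/174473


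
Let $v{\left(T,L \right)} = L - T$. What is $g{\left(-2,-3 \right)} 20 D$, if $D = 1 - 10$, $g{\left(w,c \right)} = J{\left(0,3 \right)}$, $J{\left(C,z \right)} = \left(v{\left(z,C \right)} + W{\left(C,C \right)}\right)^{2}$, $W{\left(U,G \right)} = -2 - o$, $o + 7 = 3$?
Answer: $-180$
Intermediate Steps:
$o = -4$ ($o = -7 + 3 = -4$)
$W{\left(U,G \right)} = 2$ ($W{\left(U,G \right)} = -2 - -4 = -2 + 4 = 2$)
$J{\left(C,z \right)} = \left(2 + C - z\right)^{2}$ ($J{\left(C,z \right)} = \left(\left(C - z\right) + 2\right)^{2} = \left(2 + C - z\right)^{2}$)
$g{\left(w,c \right)} = 1$ ($g{\left(w,c \right)} = \left(2 + 0 - 3\right)^{2} = \left(-1\right)^{2} = 1$)
$D = -9$ ($D = 1 - 10 = -9$)
$g{\left(-2,-3 \right)} 20 D = 1 \cdot 20 \left(-9\right) = 20 \left(-9\right) = -180$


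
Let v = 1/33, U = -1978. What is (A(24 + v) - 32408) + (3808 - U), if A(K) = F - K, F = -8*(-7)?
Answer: -877471/33 ≈ -26590.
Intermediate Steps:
v = 1/33 ≈ 0.030303
F = 56
A(K) = 56 - K
(A(24 + v) - 32408) + (3808 - U) = ((56 - (24 + 1/33)) - 32408) + (3808 - 1*(-1978)) = ((56 - 1*793/33) - 32408) + (3808 + 1978) = ((56 - 793/33) - 32408) + 5786 = (1055/33 - 32408) + 5786 = -1068409/33 + 5786 = -877471/33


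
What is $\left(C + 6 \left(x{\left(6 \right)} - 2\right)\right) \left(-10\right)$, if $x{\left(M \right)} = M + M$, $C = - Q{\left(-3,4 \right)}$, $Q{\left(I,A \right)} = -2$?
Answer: $-620$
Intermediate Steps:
$C = 2$ ($C = \left(-1\right) \left(-2\right) = 2$)
$x{\left(M \right)} = 2 M$
$\left(C + 6 \left(x{\left(6 \right)} - 2\right)\right) \left(-10\right) = \left(2 + 6 \left(2 \cdot 6 - 2\right)\right) \left(-10\right) = \left(2 + 6 \left(12 - 2\right)\right) \left(-10\right) = \left(2 + 6 \cdot 10\right) \left(-10\right) = \left(2 + 60\right) \left(-10\right) = 62 \left(-10\right) = -620$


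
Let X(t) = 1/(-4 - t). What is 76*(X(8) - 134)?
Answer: -30571/3 ≈ -10190.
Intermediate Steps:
76*(X(8) - 134) = 76*(-1/(4 + 8) - 134) = 76*(-1/12 - 134) = 76*(-1609/12) = -30571/3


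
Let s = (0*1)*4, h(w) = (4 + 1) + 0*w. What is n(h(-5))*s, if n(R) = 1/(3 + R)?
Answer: 0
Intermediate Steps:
h(w) = 5 (h(w) = 5 + 0 = 5)
s = 0 (s = 0*4 = 0)
n(h(-5))*s = 0/(3 + 5) = 0/8 = (1/8)*0 = 0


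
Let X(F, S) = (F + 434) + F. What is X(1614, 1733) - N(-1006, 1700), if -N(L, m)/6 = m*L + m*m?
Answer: 7082462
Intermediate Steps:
X(F, S) = 434 + 2*F (X(F, S) = (434 + F) + F = 434 + 2*F)
N(L, m) = -6*m² - 6*L*m (N(L, m) = -6*(m*L + m*m) = -6*(L*m + m²) = -6*(m² + L*m) = -6*m² - 6*L*m)
X(1614, 1733) - N(-1006, 1700) = (434 + 2*1614) - (-6)*1700*(-1006 + 1700) = (434 + 3228) - (-6)*1700*694 = 3662 - 1*(-7078800) = 3662 + 7078800 = 7082462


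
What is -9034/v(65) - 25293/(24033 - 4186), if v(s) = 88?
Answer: -90761791/873268 ≈ -103.93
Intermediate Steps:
-9034/v(65) - 25293/(24033 - 4186) = -9034/88 - 25293/(24033 - 4186) = -9034*1/88 - 25293/19847 = -4517/44 - 25293*1/19847 = -4517/44 - 25293/19847 = -90761791/873268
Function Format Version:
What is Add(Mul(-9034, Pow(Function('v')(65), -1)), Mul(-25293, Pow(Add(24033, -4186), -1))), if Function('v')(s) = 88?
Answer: Rational(-90761791, 873268) ≈ -103.93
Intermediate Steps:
Add(Mul(-9034, Pow(Function('v')(65), -1)), Mul(-25293, Pow(Add(24033, -4186), -1))) = Add(Mul(-9034, Pow(88, -1)), Mul(-25293, Pow(Add(24033, -4186), -1))) = Add(Mul(-9034, Rational(1, 88)), Mul(-25293, Pow(19847, -1))) = Add(Rational(-4517, 44), Mul(-25293, Rational(1, 19847))) = Add(Rational(-4517, 44), Rational(-25293, 19847)) = Rational(-90761791, 873268)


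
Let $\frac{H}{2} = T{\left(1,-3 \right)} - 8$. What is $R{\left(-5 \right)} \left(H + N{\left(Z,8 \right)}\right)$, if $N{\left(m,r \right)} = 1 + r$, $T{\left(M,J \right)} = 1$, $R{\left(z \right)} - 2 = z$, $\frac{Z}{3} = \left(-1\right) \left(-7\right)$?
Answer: $15$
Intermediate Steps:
$Z = 21$ ($Z = 3 \left(\left(-1\right) \left(-7\right)\right) = 3 \cdot 7 = 21$)
$R{\left(z \right)} = 2 + z$
$H = -14$ ($H = 2 \left(1 - 8\right) = 2 \left(-7\right) = -14$)
$R{\left(-5 \right)} \left(H + N{\left(Z,8 \right)}\right) = \left(2 - 5\right) \left(-14 + \left(1 + 8\right)\right) = - 3 \left(-14 + 9\right) = \left(-3\right) \left(-5\right) = 15$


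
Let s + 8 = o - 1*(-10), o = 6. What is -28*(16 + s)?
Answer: -672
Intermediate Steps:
s = 8 (s = -8 + (6 - 1*(-10)) = -8 + (6 + 10) = -8 + 16 = 8)
-28*(16 + s) = -28*(16 + 8) = -28*24 = -672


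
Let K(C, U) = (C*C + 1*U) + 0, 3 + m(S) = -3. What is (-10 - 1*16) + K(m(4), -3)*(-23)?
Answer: -785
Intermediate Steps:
m(S) = -6 (m(S) = -3 - 3 = -6)
K(C, U) = U + C² (K(C, U) = (C² + U) + 0 = (U + C²) + 0 = U + C²)
(-10 - 1*16) + K(m(4), -3)*(-23) = (-10 - 1*16) + (-3 + (-6)²)*(-23) = (-10 - 16) + (-3 + 36)*(-23) = -26 + 33*(-23) = -26 - 759 = -785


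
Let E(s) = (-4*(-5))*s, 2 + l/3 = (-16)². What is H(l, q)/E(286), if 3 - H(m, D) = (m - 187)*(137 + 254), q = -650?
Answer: -8647/220 ≈ -39.305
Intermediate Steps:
l = 762 (l = -6 + 3*(-16)² = -6 + 3*256 = -6 + 768 = 762)
H(m, D) = 73120 - 391*m (H(m, D) = 3 - (m - 187)*(137 + 254) = 3 - (-187 + m)*391 = 3 - (-73117 + 391*m) = 3 + (73117 - 391*m) = 73120 - 391*m)
E(s) = 20*s
H(l, q)/E(286) = (73120 - 391*762)/((20*286)) = (73120 - 297942)/5720 = -224822*1/5720 = -8647/220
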